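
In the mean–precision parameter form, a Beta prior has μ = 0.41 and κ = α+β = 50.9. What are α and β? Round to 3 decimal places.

α = 20.869, β = 30.031

α = μκ = 0.41×50.9 = 20.869 and β = (1−μ)κ = 0.59×50.9 = 30.031.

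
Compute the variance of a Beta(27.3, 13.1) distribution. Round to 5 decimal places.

0.00529

μ = 27.3/40.4 = 0.675743; Var = μ(1−μ)/(α+β+1) = 0.2191145/41.4 = 0.00529.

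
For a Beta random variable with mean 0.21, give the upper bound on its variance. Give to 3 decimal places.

0.166

For fixed mean μ the Beta variance is μ(1−μ)/(α+β+1), increasing as α+β decreases.
Its least upper bound (not attained) is μ(1−μ) = 0.21·0.79 = 0.166.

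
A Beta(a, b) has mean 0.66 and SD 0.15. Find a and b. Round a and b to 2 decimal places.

a = 5.92, b = 3.05

Variance = 0.15² = 0.0225. The moment-matching identity a+b = μ(1−μ)/Var − 1 gives
a+b = 0.2244/0.0225 − 1 = 8.9733, so a = μ·8.9733 = 5.92 and b = (1−μ)·8.9733 = 3.05.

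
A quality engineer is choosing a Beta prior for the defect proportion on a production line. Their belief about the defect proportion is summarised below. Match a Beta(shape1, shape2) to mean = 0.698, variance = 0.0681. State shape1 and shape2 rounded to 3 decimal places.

shape1 = 1.463, shape2 = 0.633

Let s = shape1+shape2. The Beta variance is μ(1−μ)/(s+1).
So s+1 = μ(1−μ)/σ² = (0.698×0.302)/0.0681 = 0.210796/0.0681 = 3.0954, giving s = 2.0954.
Then shape1 = μs = 0.698×2.0954 = 1.463 and shape2 = (1−μ)s = 0.302×2.0954 = 0.633.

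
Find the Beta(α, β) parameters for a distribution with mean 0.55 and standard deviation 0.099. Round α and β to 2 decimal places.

First σ² = 0.009801. Setting α = μn, β = (1−μ)n with n = α+β,
μ(1−μ)/(n+1) = 0.009801 ⇒ n+1 = 0.2475/0.009801 = 25.2525 ⇒ n = 24.2525.
Hence α = 0.55×24.2525 = 13.34, β = 0.45×24.2525 = 10.91.

α = 13.34, β = 10.91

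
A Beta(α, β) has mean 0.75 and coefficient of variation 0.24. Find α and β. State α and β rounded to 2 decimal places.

α = 3.59, β = 1.20

Var = (CV·μ)² = (0.24×0.75)² = 0.032400.
α+β = μ(1−μ)/Var − 1 = 0.1875/0.032400 − 1 = 4.7870.
Thus α = 0.75·4.7870 = 3.59 and β = 0.25·4.7870 = 1.20.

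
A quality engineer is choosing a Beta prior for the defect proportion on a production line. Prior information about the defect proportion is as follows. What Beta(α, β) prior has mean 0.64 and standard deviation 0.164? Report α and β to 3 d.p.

α = 4.842, β = 2.724

σ² = 0.164² = 0.026896.
With s = α+β, Var = μ(1−μ)/(s+1), so s+1 = (0.64×0.36)/0.026896 = 8.5663 and s = 7.5663.
α = μs = 4.842, β = (1−μ)s = 2.724.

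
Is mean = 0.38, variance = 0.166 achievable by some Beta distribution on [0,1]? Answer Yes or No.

For any Beta, Var(X) < E[X]·(1−E[X]).
Here μ(1−μ) = 0.38×0.62 = 0.2356, and 0.166 < 0.2356.

Yes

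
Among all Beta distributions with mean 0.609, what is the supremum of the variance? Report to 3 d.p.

Var = μ(1−μ)/(α+β+1), which approaches μ(1−μ) as α+β → 0.
So the supremum is μ(1−μ) = 0.609×0.391 = 0.238.

0.238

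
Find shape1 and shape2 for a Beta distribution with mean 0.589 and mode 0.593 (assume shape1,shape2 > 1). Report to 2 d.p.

shape1 = 27.39, shape2 = 19.11

With s = shape1+shape2: μ = shape1/s and mode = (shape1−1)/(s−2). Eliminating shape1 = μs,
μs − 1 = m(s−2) ⇒ s(μ−m) = 1−2m ⇒ s = -0.186/-0.004 = 46.5000.
So shape1 = μs = 27.39, shape2 = (1−μ)s = 19.11.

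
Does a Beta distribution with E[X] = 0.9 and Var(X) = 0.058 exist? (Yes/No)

For any Beta, Var(X) < E[X]·(1−E[X]).
Here μ(1−μ) = 0.9×0.1 = 0.09, and 0.058 < 0.09.

Yes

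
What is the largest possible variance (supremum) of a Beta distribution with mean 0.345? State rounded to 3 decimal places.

For fixed mean μ the Beta variance is μ(1−μ)/(α+β+1), increasing as α+β decreases.
Its least upper bound (not attained) is μ(1−μ) = 0.345·0.655 = 0.226.

0.226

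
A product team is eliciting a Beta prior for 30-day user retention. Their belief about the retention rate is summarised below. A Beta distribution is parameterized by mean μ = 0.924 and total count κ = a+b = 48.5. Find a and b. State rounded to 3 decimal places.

a = 44.814, b = 3.686

a = μκ = 0.924×48.5 = 44.814 and b = (1−μ)κ = 0.076×48.5 = 3.686.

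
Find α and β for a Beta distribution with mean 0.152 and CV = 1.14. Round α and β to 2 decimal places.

σ = CV·μ = 1.14×0.152 = 0.17328, so σ² = 0.030026.
s+1 = μ(1−μ)/σ² = 0.128896/0.030026 = 4.2928, so s = α+β = 3.2928.
α = μs = 0.50, β = (1−μ)s = 2.79.

α = 0.50, β = 2.79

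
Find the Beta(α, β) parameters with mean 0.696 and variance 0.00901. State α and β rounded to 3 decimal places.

α = 15.648, β = 6.835

Write ν = α+β; then α = μν and Var = μ(1−μ)/(ν+1).
ν = μ(1−μ)/Var − 1 = 0.211584/0.00901 − 1 = 22.4832.
α = 0.696·22.4832 = 15.648, β = 0.304·22.4832 = 6.835.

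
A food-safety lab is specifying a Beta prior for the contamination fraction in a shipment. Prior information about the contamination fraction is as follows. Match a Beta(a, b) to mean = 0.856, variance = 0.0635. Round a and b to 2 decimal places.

By moment matching, a+b = μ(1−μ)/σ² − 1 = (0.856·0.144)/0.0635 − 1 = 1.9412 − 1 = 0.9412.
Since a/(a+b) = μ, a = 0.856·0.9412 = 0.81 and b = 0.144·0.9412 = 0.14.

a = 0.81, b = 0.14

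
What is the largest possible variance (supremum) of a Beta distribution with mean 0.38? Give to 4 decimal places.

0.2356

For fixed mean μ the Beta variance is μ(1−μ)/(α+β+1), increasing as α+β decreases.
Its least upper bound (not attained) is μ(1−μ) = 0.38·0.62 = 0.2356.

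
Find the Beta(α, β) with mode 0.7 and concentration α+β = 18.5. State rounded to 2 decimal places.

α = 12.55, β = 5.95

Mode = (α−1)/(κ−2) with κ = α+β, so α−1 = 0.7·16.5 = 11.55.
α = 12.55; β = κ − α = 5.95.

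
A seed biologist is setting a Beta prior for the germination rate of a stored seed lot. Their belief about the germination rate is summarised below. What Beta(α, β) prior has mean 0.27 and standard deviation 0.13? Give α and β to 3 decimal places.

α = 2.879, β = 7.784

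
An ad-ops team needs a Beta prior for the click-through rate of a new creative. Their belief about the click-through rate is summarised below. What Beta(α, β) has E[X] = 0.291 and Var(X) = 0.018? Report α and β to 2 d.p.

Write ν = α+β; then α = μν and Var = μ(1−μ)/(ν+1).
ν = μ(1−μ)/Var − 1 = 0.206319/0.018 − 1 = 10.4622.
α = 0.291·10.4622 = 3.04, β = 0.709·10.4622 = 7.42.

α = 3.04, β = 7.42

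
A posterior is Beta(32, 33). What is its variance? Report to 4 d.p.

0.0038

μ = 32/65 = 0.492308; Var = μ(1−μ)/(α+β+1) = 0.2499408/66 = 0.0038.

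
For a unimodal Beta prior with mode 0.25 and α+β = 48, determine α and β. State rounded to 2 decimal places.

α = 12.50, β = 35.50

Mode = (α−1)/(κ−2) with κ = α+β, so α−1 = 0.25·46 = 11.50.
α = 12.50; β = κ − α = 35.50.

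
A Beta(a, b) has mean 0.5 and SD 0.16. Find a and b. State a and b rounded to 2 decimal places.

a = 4.38, b = 4.38

First σ² = 0.0256. Setting a = μn, b = (1−μ)n with n = a+b,
μ(1−μ)/(n+1) = 0.0256 ⇒ n+1 = 0.25/0.0256 = 9.7656 ⇒ n = 8.7656.
Hence a = 0.5×8.7656 = 4.38, b = 0.5×8.7656 = 4.38.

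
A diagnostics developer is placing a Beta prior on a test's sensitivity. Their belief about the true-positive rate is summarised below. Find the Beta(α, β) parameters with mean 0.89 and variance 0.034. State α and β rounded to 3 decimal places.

α = 1.673, β = 0.207

By moment matching, α+β = μ(1−μ)/σ² − 1 = (0.89·0.11)/0.034 − 1 = 2.8794 − 1 = 1.8794.
Since α/(α+β) = μ, α = 0.89·1.8794 = 1.673 and β = 0.11·1.8794 = 0.207.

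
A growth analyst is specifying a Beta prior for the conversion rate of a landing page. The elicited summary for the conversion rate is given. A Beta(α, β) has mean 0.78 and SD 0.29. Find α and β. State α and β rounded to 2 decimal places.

First σ² = 0.0841. Setting α = μn, β = (1−μ)n with n = α+β,
μ(1−μ)/(n+1) = 0.0841 ⇒ n+1 = 0.1716/0.0841 = 2.0404 ⇒ n = 1.0404.
Hence α = 0.78×1.0404 = 0.81, β = 0.22×1.0404 = 0.23.

α = 0.81, β = 0.23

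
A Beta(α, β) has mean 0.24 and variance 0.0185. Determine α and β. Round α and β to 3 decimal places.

α = 2.126, β = 6.733

By moment matching, α+β = μ(1−μ)/σ² − 1 = (0.24·0.76)/0.0185 − 1 = 9.8595 − 1 = 8.8595.
Since α/(α+β) = μ, α = 0.24·8.8595 = 2.126 and β = 0.76·8.8595 = 6.733.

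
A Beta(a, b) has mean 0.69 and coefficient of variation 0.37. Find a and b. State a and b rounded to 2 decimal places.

Var = (CV·μ)² = (0.37×0.69)² = 0.065178.
a+b = μ(1−μ)/Var − 1 = 0.2139/0.065178 − 1 = 2.2818.
Thus a = 0.69·2.2818 = 1.57 and b = 0.31·2.2818 = 0.71.

a = 1.57, b = 0.71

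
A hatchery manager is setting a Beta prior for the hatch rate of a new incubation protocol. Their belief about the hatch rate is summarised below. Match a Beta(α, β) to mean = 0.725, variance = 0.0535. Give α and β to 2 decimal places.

α = 1.98, β = 0.75

Let s = α+β. The Beta variance is μ(1−μ)/(s+1).
So s+1 = μ(1−μ)/σ² = (0.725×0.275)/0.0535 = 0.199375/0.0535 = 3.7266, giving s = 2.7266.
Then α = μs = 0.725×2.7266 = 1.98 and β = (1−μ)s = 0.275×2.7266 = 0.75.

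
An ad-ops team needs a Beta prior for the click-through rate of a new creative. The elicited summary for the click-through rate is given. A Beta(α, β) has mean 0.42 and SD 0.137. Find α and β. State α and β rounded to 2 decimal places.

σ² = 0.137² = 0.018769.
With s = α+β, Var = μ(1−μ)/(s+1), so s+1 = (0.42×0.58)/0.018769 = 12.9788 and s = 11.9788.
α = μs = 5.03, β = (1−μ)s = 6.95.

α = 5.03, β = 6.95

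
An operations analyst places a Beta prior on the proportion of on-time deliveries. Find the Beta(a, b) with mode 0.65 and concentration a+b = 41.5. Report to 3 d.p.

Mode = (a−1)/(κ−2) with κ = a+b, so a−1 = 0.65·39.5 = 25.675.
a = 26.675; b = κ − a = 14.825.

a = 26.675, b = 14.825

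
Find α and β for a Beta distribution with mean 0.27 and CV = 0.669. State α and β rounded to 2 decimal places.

α = 1.36, β = 3.68

Var = (CV·μ)² = (0.669×0.27)² = 0.032627.
α+β = μ(1−μ)/Var − 1 = 0.1971/0.032627 − 1 = 5.0410.
Thus α = 0.27·5.0410 = 1.36 and β = 0.73·5.0410 = 3.68.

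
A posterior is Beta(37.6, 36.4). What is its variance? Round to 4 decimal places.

μ = 37.6/74.0 = 0.508108; Var = μ(1−μ)/(α+β+1) = 0.2499343/75.0 = 0.0033.

0.0033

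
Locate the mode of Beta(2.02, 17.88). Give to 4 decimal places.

0.0570

With α,β > 1, mode = (α−1)/(α+β−2) = 1.02/17.90 = 0.0570.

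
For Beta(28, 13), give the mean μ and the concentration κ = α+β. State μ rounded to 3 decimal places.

κ = α+β = 28+13 = 41; μ = α/κ = 28/41 = 0.683.

μ = 0.683, κ = 41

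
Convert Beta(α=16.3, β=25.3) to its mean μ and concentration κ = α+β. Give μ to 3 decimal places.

μ = 0.392, κ = 41.6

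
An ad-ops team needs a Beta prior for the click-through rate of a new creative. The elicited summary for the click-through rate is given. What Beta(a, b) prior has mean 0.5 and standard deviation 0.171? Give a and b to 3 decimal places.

a = 3.775, b = 3.775

First σ² = 0.029241. Setting a = μn, b = (1−μ)n with n = a+b,
μ(1−μ)/(n+1) = 0.029241 ⇒ n+1 = 0.25/0.029241 = 8.5496 ⇒ n = 7.5496.
Hence a = 0.5×7.5496 = 3.775, b = 0.5×7.5496 = 3.775.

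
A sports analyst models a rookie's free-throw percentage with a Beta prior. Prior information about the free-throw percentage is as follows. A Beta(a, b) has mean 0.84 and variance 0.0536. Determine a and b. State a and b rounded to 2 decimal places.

a = 1.27, b = 0.24

By moment matching, a+b = μ(1−μ)/σ² − 1 = (0.84·0.16)/0.0536 − 1 = 2.5075 − 1 = 1.5075.
Since a/(a+b) = μ, a = 0.84·1.5075 = 1.27 and b = 0.16·1.5075 = 0.24.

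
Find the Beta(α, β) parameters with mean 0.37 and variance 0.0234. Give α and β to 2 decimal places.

α = 3.32, β = 5.65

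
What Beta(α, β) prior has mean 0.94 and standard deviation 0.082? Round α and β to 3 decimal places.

α = 6.945, β = 0.443

σ² = 0.082² = 0.006724.
With s = α+β, Var = μ(1−μ)/(s+1), so s+1 = (0.94×0.06)/0.006724 = 8.3879 and s = 7.3879.
α = μs = 6.945, β = (1−μ)s = 0.443.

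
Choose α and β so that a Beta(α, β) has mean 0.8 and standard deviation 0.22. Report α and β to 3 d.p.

σ² = 0.22² = 0.0484.
With s = α+β, Var = μ(1−μ)/(s+1), so s+1 = (0.8×0.2)/0.0484 = 3.3058 and s = 2.3058.
α = μs = 1.845, β = (1−μ)s = 0.461.

α = 1.845, β = 0.461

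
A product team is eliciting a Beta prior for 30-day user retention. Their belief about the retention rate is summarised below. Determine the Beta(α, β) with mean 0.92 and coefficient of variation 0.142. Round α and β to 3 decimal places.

Var = (CV·μ)² = (0.142×0.92)² = 0.017067.
α+β = μ(1−μ)/Var − 1 = 0.0736/0.017067 − 1 = 3.3125.
Thus α = 0.92·3.3125 = 3.047 and β = 0.08·3.3125 = 0.265.

α = 3.047, β = 0.265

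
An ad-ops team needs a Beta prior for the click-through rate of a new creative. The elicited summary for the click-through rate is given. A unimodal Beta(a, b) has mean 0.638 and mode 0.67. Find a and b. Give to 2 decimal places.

a = 6.78, b = 3.85

Let s = a+b. Mean gives a = μs = 0.638s; mode gives (a−1)/(s−2) = 0.67.
Substituting: 0.638s − 1 = 0.67(s−2) = 0.67s − 1.34, so -0.032s = -0.34 and s = 10.6250.
Then a = 0.638×10.6250 = 6.78 and b = s−a = 3.85.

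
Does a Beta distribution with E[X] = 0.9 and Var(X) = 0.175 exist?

The Beta variance bound is σ² < μ(1−μ).
Here μ(1−μ) = 0.9×0.1 = 0.09, and 0.175 ≥ 0.09.

No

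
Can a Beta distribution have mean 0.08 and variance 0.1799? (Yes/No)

A Beta with mean μ has variance μ(1−μ)/(α+β+1) < μ(1−μ).
Here μ(1−μ) = 0.08×0.92 = 0.0736, and 0.1799 ≥ 0.0736.

No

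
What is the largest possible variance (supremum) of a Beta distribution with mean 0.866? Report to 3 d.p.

0.116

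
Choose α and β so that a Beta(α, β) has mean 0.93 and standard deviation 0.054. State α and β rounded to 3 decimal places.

α = 19.832, β = 1.493

First σ² = 0.002916. Setting α = μn, β = (1−μ)n with n = α+β,
μ(1−μ)/(n+1) = 0.002916 ⇒ n+1 = 0.0651/0.002916 = 22.3251 ⇒ n = 21.3251.
Hence α = 0.93×21.3251 = 19.832, β = 0.07×21.3251 = 1.493.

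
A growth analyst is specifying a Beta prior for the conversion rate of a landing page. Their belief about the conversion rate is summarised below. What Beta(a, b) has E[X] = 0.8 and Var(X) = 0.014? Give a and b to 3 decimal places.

a = 8.343, b = 2.086

Write ν = a+b; then a = μν and Var = μ(1−μ)/(ν+1).
ν = μ(1−μ)/Var − 1 = 0.16/0.014 − 1 = 10.4286.
a = 0.8·10.4286 = 8.343, b = 0.2·10.4286 = 2.086.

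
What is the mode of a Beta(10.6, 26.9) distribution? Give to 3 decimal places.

The density x^(α−1)(1−x)^(β−1) is maximised at (α−1)/(α+β−2) = 9.6/35.5 = 0.270.

0.270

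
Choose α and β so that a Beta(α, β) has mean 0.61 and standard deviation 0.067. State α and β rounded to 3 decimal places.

σ² = 0.067² = 0.004489.
With s = α+β, Var = μ(1−μ)/(s+1), so s+1 = (0.61×0.39)/0.004489 = 52.9962 and s = 51.9962.
α = μs = 31.718, β = (1−μ)s = 20.279.

α = 31.718, β = 20.279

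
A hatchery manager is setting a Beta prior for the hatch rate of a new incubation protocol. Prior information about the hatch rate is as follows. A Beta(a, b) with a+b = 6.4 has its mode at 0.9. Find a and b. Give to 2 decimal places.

a = 4.96, b = 1.44

Mode = (a−1)/(κ−2) with κ = a+b, so a−1 = 0.9·4.4 = 3.96.
a = 4.96; b = κ − a = 1.44.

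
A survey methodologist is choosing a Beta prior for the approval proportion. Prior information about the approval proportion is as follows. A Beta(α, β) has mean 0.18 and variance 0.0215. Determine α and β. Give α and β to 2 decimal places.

α = 1.06, β = 4.81

Let s = α+β. The Beta variance is μ(1−μ)/(s+1).
So s+1 = μ(1−μ)/σ² = (0.18×0.82)/0.0215 = 0.1476/0.0215 = 6.8651, giving s = 5.8651.
Then α = μs = 0.18×5.8651 = 1.06 and β = (1−μ)s = 0.82×5.8651 = 4.81.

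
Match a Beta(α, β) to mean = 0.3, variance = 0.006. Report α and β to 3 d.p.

Let s = α+β. The Beta variance is μ(1−μ)/(s+1).
So s+1 = μ(1−μ)/σ² = (0.3×0.7)/0.006 = 0.21/0.006 = 35.0000, giving s = 34.0000.
Then α = μs = 0.3×34.0000 = 10.200 and β = (1−μ)s = 0.7×34.0000 = 23.800.

α = 10.200, β = 23.800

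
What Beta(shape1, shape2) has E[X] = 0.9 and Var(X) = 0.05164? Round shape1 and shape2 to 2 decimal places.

Let s = shape1+shape2. The Beta variance is μ(1−μ)/(s+1).
So s+1 = μ(1−μ)/σ² = (0.9×0.1)/0.05164 = 0.09/0.05164 = 1.7428, giving s = 0.7428.
Then shape1 = μs = 0.9×0.7428 = 0.67 and shape2 = (1−μ)s = 0.1×0.7428 = 0.07.

shape1 = 0.67, shape2 = 0.07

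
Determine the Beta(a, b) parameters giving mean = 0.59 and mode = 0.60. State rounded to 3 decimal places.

a = 11.800, b = 8.200

Let s = a+b. Mean gives a = μs = 0.59s; mode gives (a−1)/(s−2) = 0.60.
Substituting: 0.59s − 1 = 0.60(s−2) = 0.60s − 1.20, so -0.01s = -0.20 and s = 20.0000.
Then a = 0.59×20.0000 = 11.800 and b = s−a = 8.200.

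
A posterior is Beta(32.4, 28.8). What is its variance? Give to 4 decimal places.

α+β = 61.2 and αβ = 933.12, so Var = αβ/[(α+β)²(α+β+1)] = 933.12/232966.368 = 0.0040.

0.0040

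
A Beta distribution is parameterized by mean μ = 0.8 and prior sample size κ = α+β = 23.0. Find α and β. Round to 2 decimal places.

Split κ in proportion μ : (1−μ): α = 0.8·23.0 = 18.40, β = 23.0 − 18.40 = 4.60.

α = 18.40, β = 4.60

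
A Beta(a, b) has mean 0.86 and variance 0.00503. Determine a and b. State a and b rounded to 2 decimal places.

Let s = a+b. The Beta variance is μ(1−μ)/(s+1).
So s+1 = μ(1−μ)/σ² = (0.86×0.14)/0.00503 = 0.1204/0.00503 = 23.9364, giving s = 22.9364.
Then a = μs = 0.86×22.9364 = 19.73 and b = (1−μ)s = 0.14×22.9364 = 3.21.

a = 19.73, b = 3.21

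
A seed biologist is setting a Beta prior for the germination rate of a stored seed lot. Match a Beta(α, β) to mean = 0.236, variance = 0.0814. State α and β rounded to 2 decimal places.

α = 0.29, β = 0.93

Let s = α+β. The Beta variance is μ(1−μ)/(s+1).
So s+1 = μ(1−μ)/σ² = (0.236×0.764)/0.0814 = 0.180304/0.0814 = 2.2150, giving s = 1.2150.
Then α = μs = 0.236×1.2150 = 0.29 and β = (1−μ)s = 0.764×1.2150 = 0.93.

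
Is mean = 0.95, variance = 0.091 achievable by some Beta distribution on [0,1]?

No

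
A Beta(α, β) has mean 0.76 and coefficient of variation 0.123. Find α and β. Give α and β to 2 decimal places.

α = 15.10, β = 4.77

σ = CV·μ = 0.123×0.76 = 0.09348, so σ² = 0.008739.
s+1 = μ(1−μ)/σ² = 0.1824/0.008739 = 20.8731, so s = α+β = 19.8731.
α = μs = 15.10, β = (1−μ)s = 4.77.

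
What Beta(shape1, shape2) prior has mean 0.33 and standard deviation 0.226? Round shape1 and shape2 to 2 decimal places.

shape1 = 1.10, shape2 = 2.23

Variance = 0.226² = 0.051076. The moment-matching identity shape1+shape2 = μ(1−μ)/Var − 1 gives
shape1+shape2 = 0.2211/0.051076 − 1 = 3.3288, so shape1 = μ·3.3288 = 1.10 and shape2 = (1−μ)·3.3288 = 2.23.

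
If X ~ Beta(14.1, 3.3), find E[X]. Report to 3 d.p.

0.810

The Beta mean is α/(α+β) = 14.1/(14.1+3.3) = 0.810.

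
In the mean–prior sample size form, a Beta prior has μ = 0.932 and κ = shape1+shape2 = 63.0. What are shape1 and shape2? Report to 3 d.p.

shape1 = 58.716, shape2 = 4.284

shape1 = μκ = 0.932×63.0 = 58.716 and shape2 = (1−μ)κ = 0.068×63.0 = 4.284.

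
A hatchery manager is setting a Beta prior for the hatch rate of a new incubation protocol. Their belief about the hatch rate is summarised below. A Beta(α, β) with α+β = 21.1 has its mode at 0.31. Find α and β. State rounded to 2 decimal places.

α = 6.92, β = 14.18

For α,β>1 the mode is (α−1)/(α+β−2), so α = mode·(κ−2)+1 = 0.31×19.1+1 = 6.92.
And β = (1−mode)·(κ−2)+1 = 0.69×19.1+1 = 14.18.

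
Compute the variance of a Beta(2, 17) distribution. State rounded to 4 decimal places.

0.0047

α+β = 19 and αβ = 34, so Var = αβ/[(α+β)²(α+β+1)] = 34/7220 = 0.0047.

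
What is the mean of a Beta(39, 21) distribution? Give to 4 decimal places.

E[X] = α/(α+β) = 39/60 = 0.6500.

0.6500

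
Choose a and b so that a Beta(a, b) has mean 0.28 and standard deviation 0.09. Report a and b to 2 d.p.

a = 6.69, b = 17.20

σ² = 0.09² = 0.0081.
With s = a+b, Var = μ(1−μ)/(s+1), so s+1 = (0.28×0.72)/0.0081 = 24.8889 and s = 23.8889.
a = μs = 6.69, b = (1−μ)s = 17.20.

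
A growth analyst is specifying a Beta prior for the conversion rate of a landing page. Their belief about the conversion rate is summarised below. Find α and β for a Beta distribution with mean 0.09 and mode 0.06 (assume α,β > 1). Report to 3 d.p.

α = 2.640, β = 26.693

With s = α+β: μ = α/s and mode = (α−1)/(s−2). Eliminating α = μs,
μs − 1 = m(s−2) ⇒ s(μ−m) = 1−2m ⇒ s = 0.88/0.03 = 29.3333.
So α = μs = 2.640, β = (1−μ)s = 26.693.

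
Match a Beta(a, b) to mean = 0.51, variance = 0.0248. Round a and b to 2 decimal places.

a = 4.63, b = 4.45

By moment matching, a+b = μ(1−μ)/σ² − 1 = (0.51·0.49)/0.0248 − 1 = 10.0766 − 1 = 9.0766.
Since a/(a+b) = μ, a = 0.51·9.0766 = 4.63 and b = 0.49·9.0766 = 4.45.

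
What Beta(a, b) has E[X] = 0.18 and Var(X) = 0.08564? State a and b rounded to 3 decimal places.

a = 0.130, b = 0.593

Write ν = a+b; then a = μν and Var = μ(1−μ)/(ν+1).
ν = μ(1−μ)/Var − 1 = 0.1476/0.08564 − 1 = 0.7235.
a = 0.18·0.7235 = 0.130, b = 0.82·0.7235 = 0.593.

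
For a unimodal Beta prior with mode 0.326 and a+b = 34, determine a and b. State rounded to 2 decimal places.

For a,b>1 the mode is (a−1)/(a+b−2), so a = mode·(κ−2)+1 = 0.326×32+1 = 11.43.
And b = (1−mode)·(κ−2)+1 = 0.674×32+1 = 22.57.

a = 11.43, b = 22.57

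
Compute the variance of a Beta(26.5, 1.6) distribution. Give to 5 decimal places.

0.00185

α+β = 28.1 and αβ = 42.40, so Var = αβ/[(α+β)²(α+β+1)] = 42.40/22977.651 = 0.00185.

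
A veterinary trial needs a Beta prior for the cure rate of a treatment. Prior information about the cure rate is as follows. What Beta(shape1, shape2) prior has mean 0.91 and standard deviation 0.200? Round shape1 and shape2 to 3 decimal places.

shape1 = 0.953, shape2 = 0.094

σ² = 0.200² = 0.040000.
With s = shape1+shape2, Var = μ(1−μ)/(s+1), so s+1 = (0.91×0.09)/0.040000 = 2.0475 and s = 1.0475.
shape1 = μs = 0.953, shape2 = (1−μ)s = 0.094.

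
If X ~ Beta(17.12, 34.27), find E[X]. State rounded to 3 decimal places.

E[X] = α/(α+β) = 17.12/51.39 = 0.333.

0.333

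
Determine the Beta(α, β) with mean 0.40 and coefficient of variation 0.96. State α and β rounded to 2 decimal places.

α = 0.25, β = 0.38

σ = CV·μ = 0.96×0.40 = 0.38400, so σ² = 0.147456.
s+1 = μ(1−μ)/σ² = 0.2400/0.147456 = 1.6276, so s = α+β = 0.6276.
α = μs = 0.25, β = (1−μ)s = 0.38.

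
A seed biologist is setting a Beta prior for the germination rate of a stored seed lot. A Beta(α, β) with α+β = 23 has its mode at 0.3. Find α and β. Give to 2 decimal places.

α = 7.30, β = 15.70

Since the density peak of Beta(α,β) is at (α−1)/(α+β−2),
α = 1 + 0.3(23−2) = 7.30 and β = 23 − 7.30 = 15.70.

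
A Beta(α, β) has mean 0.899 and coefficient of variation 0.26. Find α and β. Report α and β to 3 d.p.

α = 0.595, β = 0.067

Var = (CV·μ)² = (0.26×0.899)² = 0.054634.
α+β = μ(1−μ)/Var − 1 = 0.090799/0.054634 − 1 = 0.6619.
Thus α = 0.899·0.6619 = 0.595 and β = 0.101·0.6619 = 0.067.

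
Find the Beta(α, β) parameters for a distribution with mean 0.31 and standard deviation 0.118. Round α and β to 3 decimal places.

α = 4.452, β = 9.910

Variance = 0.118² = 0.013924. The moment-matching identity α+β = μ(1−μ)/Var − 1 gives
α+β = 0.2139/0.013924 − 1 = 14.3620, so α = μ·14.3620 = 4.452 and β = (1−μ)·14.3620 = 9.910.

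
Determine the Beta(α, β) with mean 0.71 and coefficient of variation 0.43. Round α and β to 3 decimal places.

Var = (CV·μ)² = (0.43×0.71)² = 0.093208.
α+β = μ(1−μ)/Var − 1 = 0.2059/0.093208 − 1 = 1.2090.
Thus α = 0.71·1.2090 = 0.858 and β = 0.29·1.2090 = 0.351.

α = 0.858, β = 0.351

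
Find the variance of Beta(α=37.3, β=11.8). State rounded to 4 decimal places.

0.0036

μ = 37.3/49.1 = 0.759674; Var = μ(1−μ)/(α+β+1) = 0.1825693/50.1 = 0.0036.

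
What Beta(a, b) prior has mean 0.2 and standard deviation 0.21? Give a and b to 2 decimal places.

First σ² = 0.0441. Setting a = μn, b = (1−μ)n with n = a+b,
μ(1−μ)/(n+1) = 0.0441 ⇒ n+1 = 0.16/0.0441 = 3.6281 ⇒ n = 2.6281.
Hence a = 0.2×2.6281 = 0.53, b = 0.8×2.6281 = 2.10.

a = 0.53, b = 2.10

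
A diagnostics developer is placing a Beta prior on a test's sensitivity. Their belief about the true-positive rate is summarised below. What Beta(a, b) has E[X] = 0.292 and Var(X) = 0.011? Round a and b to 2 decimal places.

a = 5.20, b = 12.60

By moment matching, a+b = μ(1−μ)/σ² − 1 = (0.292·0.708)/0.011 − 1 = 18.7942 − 1 = 17.7942.
Since a/(a+b) = μ, a = 0.292·17.7942 = 5.20 and b = 0.708·17.7942 = 12.60.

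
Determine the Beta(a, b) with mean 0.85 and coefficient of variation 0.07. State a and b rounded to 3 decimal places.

a = 29.762, b = 5.252

Var = (CV·μ)² = (0.07×0.85)² = 0.003540.
a+b = μ(1−μ)/Var − 1 = 0.1275/0.003540 − 1 = 35.0144.
Thus a = 0.85·35.0144 = 29.762 and b = 0.15·35.0144 = 5.252.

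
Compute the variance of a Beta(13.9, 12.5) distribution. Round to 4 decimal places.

0.0091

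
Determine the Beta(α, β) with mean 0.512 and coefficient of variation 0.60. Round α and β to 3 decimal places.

σ = CV·μ = 0.60×0.512 = 0.30720, so σ² = 0.094372.
s+1 = μ(1−μ)/σ² = 0.249856/0.094372 = 2.6476, so s = α+β = 1.6476.
α = μs = 0.844, β = (1−μ)s = 0.804.

α = 0.844, β = 0.804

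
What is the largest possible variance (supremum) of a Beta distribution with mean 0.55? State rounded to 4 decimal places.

For fixed mean μ the Beta variance is μ(1−μ)/(α+β+1), increasing as α+β decreases.
Its least upper bound (not attained) is μ(1−μ) = 0.55·0.45 = 0.2475.

0.2475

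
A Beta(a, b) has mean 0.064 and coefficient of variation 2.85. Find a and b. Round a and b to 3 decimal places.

a = 0.051, b = 0.749

Var = (CV·μ)² = (2.85×0.064)² = 0.033270.
a+b = μ(1−μ)/Var − 1 = 0.059904/0.033270 − 1 = 0.8006.
Thus a = 0.064·0.8006 = 0.051 and b = 0.936·0.8006 = 0.749.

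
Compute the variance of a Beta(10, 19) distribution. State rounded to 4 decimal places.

α+β = 29 and αβ = 190, so Var = αβ/[(α+β)²(α+β+1)] = 190/25230 = 0.0075.

0.0075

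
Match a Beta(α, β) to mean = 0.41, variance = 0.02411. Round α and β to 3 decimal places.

By moment matching, α+β = μ(1−μ)/σ² − 1 = (0.41·0.59)/0.02411 − 1 = 10.0332 − 1 = 9.0332.
Since α/(α+β) = μ, α = 0.41·9.0332 = 3.704 and β = 0.59·9.0332 = 5.330.

α = 3.704, β = 5.330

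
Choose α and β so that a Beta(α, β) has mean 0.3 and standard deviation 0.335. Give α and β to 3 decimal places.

Variance = 0.335² = 0.112225. The moment-matching identity α+β = μ(1−μ)/Var − 1 gives
α+β = 0.21/0.112225 − 1 = 0.8712, so α = μ·0.8712 = 0.261 and β = (1−μ)·0.8712 = 0.610.

α = 0.261, β = 0.610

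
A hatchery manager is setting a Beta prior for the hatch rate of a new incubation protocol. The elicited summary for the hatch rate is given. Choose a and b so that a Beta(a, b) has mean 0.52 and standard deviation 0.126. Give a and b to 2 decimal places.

First σ² = 0.015876. Setting a = μn, b = (1−μ)n with n = a+b,
μ(1−μ)/(n+1) = 0.015876 ⇒ n+1 = 0.2496/0.015876 = 15.7218 ⇒ n = 14.7218.
Hence a = 0.52×14.7218 = 7.66, b = 0.48×14.7218 = 7.07.

a = 7.66, b = 7.07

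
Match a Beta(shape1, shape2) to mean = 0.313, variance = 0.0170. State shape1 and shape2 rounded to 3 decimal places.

shape1 = 3.646, shape2 = 8.003

By moment matching, shape1+shape2 = μ(1−μ)/σ² − 1 = (0.313·0.687)/0.0170 − 1 = 12.6489 − 1 = 11.6489.
Since shape1/(shape1+shape2) = μ, shape1 = 0.313·11.6489 = 3.646 and shape2 = 0.687·11.6489 = 8.003.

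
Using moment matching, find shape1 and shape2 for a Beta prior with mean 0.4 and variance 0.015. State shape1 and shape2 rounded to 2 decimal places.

shape1 = 6.00, shape2 = 9.00

Write ν = shape1+shape2; then shape1 = μν and Var = μ(1−μ)/(ν+1).
ν = μ(1−μ)/Var − 1 = 0.24/0.015 − 1 = 15.0000.
shape1 = 0.4·15.0000 = 6.00, shape2 = 0.6·15.0000 = 9.00.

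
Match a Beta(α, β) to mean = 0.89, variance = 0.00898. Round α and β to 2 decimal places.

Write ν = α+β; then α = μν and Var = μ(1−μ)/(ν+1).
ν = μ(1−μ)/Var − 1 = 0.0979/0.00898 − 1 = 9.9020.
α = 0.89·9.9020 = 8.81, β = 0.11·9.9020 = 1.09.

α = 8.81, β = 1.09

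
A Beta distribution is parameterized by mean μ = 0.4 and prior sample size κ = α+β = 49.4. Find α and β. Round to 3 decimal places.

α = 19.760, β = 29.640

α = μκ = 0.4×49.4 = 19.760 and β = (1−μ)κ = 0.6×49.4 = 29.640.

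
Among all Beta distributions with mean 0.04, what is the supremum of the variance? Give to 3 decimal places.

Var = μ(1−μ)/(α+β+1), which approaches μ(1−μ) as α+β → 0.
So the supremum is μ(1−μ) = 0.04×0.96 = 0.038.

0.038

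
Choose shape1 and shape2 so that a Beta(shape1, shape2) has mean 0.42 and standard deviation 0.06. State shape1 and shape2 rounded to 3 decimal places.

shape1 = 28.000, shape2 = 38.667

Variance = 0.06² = 0.0036. The moment-matching identity shape1+shape2 = μ(1−μ)/Var − 1 gives
shape1+shape2 = 0.2436/0.0036 − 1 = 66.6667, so shape1 = μ·66.6667 = 28.000 and shape2 = (1−μ)·66.6667 = 38.667.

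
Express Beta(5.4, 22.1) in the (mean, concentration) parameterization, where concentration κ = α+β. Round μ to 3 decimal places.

μ = 0.196, κ = 27.5

κ = α+β = 5.4+22.1 = 27.5; μ = α/κ = 5.4/27.5 = 0.196.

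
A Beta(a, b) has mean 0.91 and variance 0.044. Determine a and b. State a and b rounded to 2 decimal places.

Write ν = a+b; then a = μν and Var = μ(1−μ)/(ν+1).
ν = μ(1−μ)/Var − 1 = 0.0819/0.044 − 1 = 0.8614.
a = 0.91·0.8614 = 0.78, b = 0.09·0.8614 = 0.08.

a = 0.78, b = 0.08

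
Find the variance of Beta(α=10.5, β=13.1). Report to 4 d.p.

0.0100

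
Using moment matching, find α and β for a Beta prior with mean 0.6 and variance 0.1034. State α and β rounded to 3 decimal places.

Let s = α+β. The Beta variance is μ(1−μ)/(s+1).
So s+1 = μ(1−μ)/σ² = (0.6×0.4)/0.1034 = 0.24/0.1034 = 2.3211, giving s = 1.3211.
Then α = μs = 0.6×1.3211 = 0.793 and β = (1−μ)s = 0.4×1.3211 = 0.528.

α = 0.793, β = 0.528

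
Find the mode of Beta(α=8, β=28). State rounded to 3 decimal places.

The density x^(α−1)(1−x)^(β−1) is maximised at (α−1)/(α+β−2) = 7/34 = 0.206.

0.206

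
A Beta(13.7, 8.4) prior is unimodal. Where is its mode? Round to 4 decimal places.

With α,β > 1, mode = (α−1)/(α+β−2) = 12.7/20.1 = 0.6318.

0.6318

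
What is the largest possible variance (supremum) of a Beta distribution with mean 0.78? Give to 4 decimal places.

For fixed mean μ the Beta variance is μ(1−μ)/(α+β+1), increasing as α+β decreases.
Its least upper bound (not attained) is μ(1−μ) = 0.78·0.22 = 0.1716.

0.1716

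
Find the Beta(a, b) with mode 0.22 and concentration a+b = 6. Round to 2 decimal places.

Since the density peak of Beta(a,b) is at (a−1)/(a+b−2),
a = 1 + 0.22(6−2) = 1.88 and b = 6 − 1.88 = 4.12.

a = 1.88, b = 4.12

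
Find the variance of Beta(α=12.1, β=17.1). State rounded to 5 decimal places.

α+β = 29.2 and αβ = 206.91, so Var = αβ/[(α+β)²(α+β+1)] = 206.91/25749.728 = 0.00804.

0.00804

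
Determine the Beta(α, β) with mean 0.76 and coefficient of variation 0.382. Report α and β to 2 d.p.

α = 0.88, β = 0.28

σ = CV·μ = 0.382×0.76 = 0.29032, so σ² = 0.084286.
s+1 = μ(1−μ)/σ² = 0.1824/0.084286 = 2.1641, so s = α+β = 1.1641.
α = μs = 0.88, β = (1−μ)s = 0.28.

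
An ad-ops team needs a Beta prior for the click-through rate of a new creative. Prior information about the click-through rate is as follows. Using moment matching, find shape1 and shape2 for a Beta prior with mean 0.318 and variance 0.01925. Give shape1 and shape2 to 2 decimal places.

Write ν = shape1+shape2; then shape1 = μν and Var = μ(1−μ)/(ν+1).
ν = μ(1−μ)/Var − 1 = 0.216876/0.01925 − 1 = 10.2663.
shape1 = 0.318·10.2663 = 3.26, shape2 = 0.682·10.2663 = 7.00.

shape1 = 3.26, shape2 = 7.00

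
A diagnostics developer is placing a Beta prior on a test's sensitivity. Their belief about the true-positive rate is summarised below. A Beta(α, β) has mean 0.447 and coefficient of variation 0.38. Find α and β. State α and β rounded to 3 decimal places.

Var = (CV·μ)² = (0.38×0.447)² = 0.028852.
α+β = μ(1−μ)/Var − 1 = 0.247191/0.028852 − 1 = 7.5674.
Thus α = 0.447·7.5674 = 3.383 and β = 0.553·7.5674 = 4.185.

α = 3.383, β = 4.185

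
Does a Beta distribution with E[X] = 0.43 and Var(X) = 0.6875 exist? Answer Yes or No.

No

The Beta variance bound is σ² < μ(1−μ).
Here μ(1−μ) = 0.43×0.57 = 0.2451, and 0.6875 ≥ 0.2451.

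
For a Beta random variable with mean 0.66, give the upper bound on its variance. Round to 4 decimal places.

For fixed mean μ the Beta variance is μ(1−μ)/(α+β+1), increasing as α+β decreases.
Its least upper bound (not attained) is μ(1−μ) = 0.66·0.34 = 0.2244.

0.2244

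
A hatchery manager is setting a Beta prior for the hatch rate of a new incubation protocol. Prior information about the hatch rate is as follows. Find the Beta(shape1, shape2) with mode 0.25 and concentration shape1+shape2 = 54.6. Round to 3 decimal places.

Mode = (shape1−1)/(κ−2) with κ = shape1+shape2, so shape1−1 = 0.25·52.6 = 13.150.
shape1 = 14.150; shape2 = κ − shape1 = 40.450.

shape1 = 14.150, shape2 = 40.450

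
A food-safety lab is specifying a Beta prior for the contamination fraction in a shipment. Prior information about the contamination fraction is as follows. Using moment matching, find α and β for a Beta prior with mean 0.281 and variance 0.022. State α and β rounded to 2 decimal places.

α = 2.30, β = 5.88

Let s = α+β. The Beta variance is μ(1−μ)/(s+1).
So s+1 = μ(1−μ)/σ² = (0.281×0.719)/0.022 = 0.202039/0.022 = 9.1836, giving s = 8.1836.
Then α = μs = 0.281×8.1836 = 2.30 and β = (1−μ)s = 0.719×8.1836 = 5.88.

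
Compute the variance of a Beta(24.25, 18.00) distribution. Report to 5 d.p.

Var = αβ/[(α+β)²(α+β+1)] = (24.25×18.00)/(42.25²×43.25) = 436.5000/77203.953125 = 0.00565.

0.00565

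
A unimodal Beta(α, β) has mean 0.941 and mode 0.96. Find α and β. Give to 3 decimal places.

Let s = α+β. Mean gives α = μs = 0.941s; mode gives (α−1)/(s−2) = 0.96.
Substituting: 0.941s − 1 = 0.96(s−2) = 0.96s − 1.92, so -0.019s = -0.92 and s = 48.4211.
Then α = 0.941×48.4211 = 45.564 and β = s−α = 2.857.

α = 45.564, β = 2.857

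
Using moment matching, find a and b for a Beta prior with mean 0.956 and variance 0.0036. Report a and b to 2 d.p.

a = 10.21, b = 0.47

Let s = a+b. The Beta variance is μ(1−μ)/(s+1).
So s+1 = μ(1−μ)/σ² = (0.956×0.044)/0.0036 = 0.042064/0.0036 = 11.6844, giving s = 10.6844.
Then a = μs = 0.956×10.6844 = 10.21 and b = (1−μ)s = 0.044×10.6844 = 0.47.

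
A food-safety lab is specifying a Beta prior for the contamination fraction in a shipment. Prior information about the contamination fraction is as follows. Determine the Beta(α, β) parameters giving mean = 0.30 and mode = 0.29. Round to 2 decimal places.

Let s = α+β. Mean gives α = μs = 0.30s; mode gives (α−1)/(s−2) = 0.29.
Substituting: 0.30s − 1 = 0.29(s−2) = 0.29s − 0.58, so 0.01s = 0.42 and s = 42.0000.
Then α = 0.30×42.0000 = 12.60 and β = s−α = 29.40.

α = 12.60, β = 29.40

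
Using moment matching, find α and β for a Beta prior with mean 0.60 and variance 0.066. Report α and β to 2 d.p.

By moment matching, α+β = μ(1−μ)/σ² − 1 = (0.60·0.40)/0.066 − 1 = 3.6364 − 1 = 2.6364.
Since α/(α+β) = μ, α = 0.60·2.6364 = 1.58 and β = 0.40·2.6364 = 1.05.

α = 1.58, β = 1.05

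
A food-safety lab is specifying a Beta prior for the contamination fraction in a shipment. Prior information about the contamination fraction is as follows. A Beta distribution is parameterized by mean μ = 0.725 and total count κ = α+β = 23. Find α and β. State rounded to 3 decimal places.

Split κ in proportion μ : (1−μ): α = 0.725·23 = 16.675, β = 23 − 16.675 = 6.325.

α = 16.675, β = 6.325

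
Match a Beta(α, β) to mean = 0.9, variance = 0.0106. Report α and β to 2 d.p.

α = 6.74, β = 0.75

By moment matching, α+β = μ(1−μ)/σ² − 1 = (0.9·0.1)/0.0106 − 1 = 8.4906 − 1 = 7.4906.
Since α/(α+β) = μ, α = 0.9·7.4906 = 6.74 and β = 0.1·7.4906 = 0.75.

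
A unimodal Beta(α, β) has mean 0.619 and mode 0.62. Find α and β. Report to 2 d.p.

Let s = α+β. Mean gives α = μs = 0.619s; mode gives (α−1)/(s−2) = 0.62.
Substituting: 0.619s − 1 = 0.62(s−2) = 0.62s − 1.24, so -0.001s = -0.24 and s = 240.0000.
Then α = 0.619×240.0000 = 148.56 and β = s−α = 91.44.

α = 148.56, β = 91.44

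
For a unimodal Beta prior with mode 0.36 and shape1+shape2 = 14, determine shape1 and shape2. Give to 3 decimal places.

For shape1,shape2>1 the mode is (shape1−1)/(shape1+shape2−2), so shape1 = mode·(κ−2)+1 = 0.36×12+1 = 5.320.
And shape2 = (1−mode)·(κ−2)+1 = 0.64×12+1 = 8.680.

shape1 = 5.320, shape2 = 8.680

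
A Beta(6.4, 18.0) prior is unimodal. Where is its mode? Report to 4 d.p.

With α,β > 1, mode = (α−1)/(α+β−2) = 5.4/22.4 = 0.2411.

0.2411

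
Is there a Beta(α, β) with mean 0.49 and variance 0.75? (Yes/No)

No

The Beta variance bound is σ² < μ(1−μ).
Here μ(1−μ) = 0.49×0.51 = 0.2499, and 0.75 ≥ 0.2499.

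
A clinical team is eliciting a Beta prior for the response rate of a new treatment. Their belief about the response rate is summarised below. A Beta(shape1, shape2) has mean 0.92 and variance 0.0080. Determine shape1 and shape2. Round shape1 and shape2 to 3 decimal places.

Let s = shape1+shape2. The Beta variance is μ(1−μ)/(s+1).
So s+1 = μ(1−μ)/σ² = (0.92×0.08)/0.0080 = 0.0736/0.0080 = 9.2000, giving s = 8.2000.
Then shape1 = μs = 0.92×8.2000 = 7.544 and shape2 = (1−μ)s = 0.08×8.2000 = 0.656.

shape1 = 7.544, shape2 = 0.656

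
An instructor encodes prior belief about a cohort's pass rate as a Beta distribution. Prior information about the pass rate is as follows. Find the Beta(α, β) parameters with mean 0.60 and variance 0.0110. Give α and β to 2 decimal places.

Write ν = α+β; then α = μν and Var = μ(1−μ)/(ν+1).
ν = μ(1−μ)/Var − 1 = 0.2400/0.0110 − 1 = 20.8182.
α = 0.60·20.8182 = 12.49, β = 0.40·20.8182 = 8.33.

α = 12.49, β = 8.33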